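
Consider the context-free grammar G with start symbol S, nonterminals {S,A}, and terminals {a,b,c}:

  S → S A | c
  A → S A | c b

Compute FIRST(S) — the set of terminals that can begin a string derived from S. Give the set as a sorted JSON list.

Compute FIRST by fixpoint:
round 1:
  A via A→c b: +{c}
  S via S→c: +{c}
  S: {c}  A: {c}
round 2: (no change)
  S: {c}  A: {c}

FIRST(S) = ["c"]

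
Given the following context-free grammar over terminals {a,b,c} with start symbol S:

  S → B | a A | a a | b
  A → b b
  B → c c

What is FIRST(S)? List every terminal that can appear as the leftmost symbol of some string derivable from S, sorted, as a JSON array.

FIRST sets, iterate to fixpoint:
[1]
  A via A→b b: +{b}
  B via B→c c: +{c}
  S via S→B: +{c}
  S via S→a A: +{a}
  S via S→b: +{b}
  FIRST[S]={a,b,c}  FIRST[A]={b}  FIRST[B]={c}
[2] (no change)
  FIRST[S]={a,b,c}  FIRST[A]={b}  FIRST[B]={c}

FIRST(S) = ["a", "b", "c"]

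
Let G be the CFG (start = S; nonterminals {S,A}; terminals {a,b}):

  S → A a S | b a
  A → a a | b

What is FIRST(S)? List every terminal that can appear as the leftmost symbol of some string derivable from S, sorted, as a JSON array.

FIRST iteration:
[1]
  A via A→a a: +{a}
  A via A→b: +{b}
  S via S→A a S: +{a,b}
  S: {a,b}  A: {a,b}
[2] (stable)
  S: {a,b}  A: {a,b}

FIRST(S) = ["a", "b"]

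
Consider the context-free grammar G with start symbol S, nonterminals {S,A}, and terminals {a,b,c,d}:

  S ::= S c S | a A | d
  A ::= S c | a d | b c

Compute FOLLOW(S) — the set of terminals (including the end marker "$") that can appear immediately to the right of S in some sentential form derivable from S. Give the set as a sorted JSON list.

FIRST iteration:
round 1:
  A via A→a d: +{a}
  A via A→b c: +{b}
  S via S→a A: +{a}
  S via S→d: +{d}
  FIRST(S)={a,d}  FIRST(A)={a,b}
round 2:
  A via A→S c: +{d}
  FIRST(S)={a,d}  FIRST(A)={a,b,d}
round 3: — fixpoint
  FIRST(S)={a,d}  FIRST(A)={a,b,d}

Compute FOLLOW by fixpoint:
initialize: $ ∈ FOLLOW(S)
[1]
  A→S c: FOLLOW(S) ⊇ FIRST(c) = {c}; new: +{c}
  S→a A: FOLLOW(A) ⊇ FOLLOW(S) ⊇ {$,c}; new: +{$,c}
  FOLLOW(S)={$,c}  FOLLOW(A)={$,c}
[2] — fixpoint
  FOLLOW(S)={$,c}  FOLLOW(A)={$,c}

FOLLOW(S) = ["$", "c"]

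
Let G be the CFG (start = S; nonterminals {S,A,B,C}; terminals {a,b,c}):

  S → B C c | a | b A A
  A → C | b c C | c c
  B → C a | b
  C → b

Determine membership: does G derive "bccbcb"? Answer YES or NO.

CNF form of G:
  S -> B X4 | T0 X5 | a
  A -> T0 X3 | T1 T1 | b
  B -> C T2 | b
  C -> b
  T0 -> b
  T1 -> c
  T2 -> a
  X3 -> T1 C
  X4 -> C T1
  X5 -> A A

Fill CYK table bottom-up:
  T[0,0] 'b' = {A,B,C,T0}  orig:{A,B,C}
  T[1,1] 'c' = {T1}  orig:{}
  T[2,2] 'c' = {T1}  orig:{}
  T[3,3] 'b' = {A,B,C,T0}  orig:{A,B,C}
  T[4,4] 'c' = {T1}  orig:{}
  T[5,5] 'b' = {A,B,C,T0}  orig:{A,B,C}
  T[0,1] 'bc' = {X4}  orig:{}
  T[1,2] 'cc' = {A}
  T[2,3] 'cb' = {X3}  orig:{}
  T[3,4] 'bc' = {X4}  orig:{}
  T[4,5] 'cb' = {X3}  orig:{}
  T[0,2] 'bcc' = {X5}  orig:{}
  T[1,3] 'ccb' = {X5}  orig:{}
  T[2,4] 'cbc' = ∅
  T[3,5] 'bcb' = {A}
  T[0,3] 'bccb' = {S}
  T[1,4] 'ccbc' = ∅
  T[2,5] 'cbcb' = ∅
  T[0,4] 'bccbc' = ∅
  T[1,5] 'ccbcb' = {X5}  orig:{}
  T[0,5] 'bccbcb' = {S}

S ∈ T[0,5] ⇒ YES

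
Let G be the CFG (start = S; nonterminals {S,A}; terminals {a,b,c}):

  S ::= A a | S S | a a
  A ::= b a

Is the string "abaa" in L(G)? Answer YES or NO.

Convert to CNF:
  S -> A T1 | S S | T1 T1
  A -> T0 T1
  T0 -> b
  T1 -> a

CYK fill:
  [0..0]={T1}  "a"  orig:{}
  [1..1]={T0}  "b"  orig:{}
  [2..2]={T1}  "a"  orig:{}
  [3..3]={T1}  "a"  orig:{}
  [0..1]=∅  "ab"
  [1..2]={A}  "ba"
  [2..3]={S}  "aa"
  [0..2]=∅  "aba"
  [1..3]={S}  "baa"
  [0..3]=∅  "abaa"

S ∉ T[0,3] ⇒ NO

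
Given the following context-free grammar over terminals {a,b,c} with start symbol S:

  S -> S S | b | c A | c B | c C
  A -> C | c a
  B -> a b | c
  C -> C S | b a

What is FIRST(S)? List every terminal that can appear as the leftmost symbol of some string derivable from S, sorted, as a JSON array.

FIRST iteration:
[1]
  A via A→c a: +{c}
  B via B→a b: +{a}
  B via B→c: +{c}
  C via C→b a: +{b}
  S via S→b: +{b}
  S via S→c A: +{c}
  S: {b,c}  A: {c}  B: {a,c}  C: {b}
[2]
  A via A→C: +{b}
  S: {b,c}  A: {b,c}  B: {a,c}  C: {b}
[3] (stable)
  S: {b,c}  A: {b,c}  B: {a,c}  C: {b}

FIRST(S) = ["b", "c"]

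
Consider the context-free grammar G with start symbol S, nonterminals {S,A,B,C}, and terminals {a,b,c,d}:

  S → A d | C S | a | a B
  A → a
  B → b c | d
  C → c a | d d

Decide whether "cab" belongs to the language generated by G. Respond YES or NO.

CNF form of G:
  S -> A T3 | C S | T2 B | a
  A -> a
  B -> T0 T1 | d
  C -> T1 T2 | T3 T3
  T0 -> b
  T1 -> c
  T2 -> a
  T3 -> d

Fill CYK table bottom-up:
  T[0,0] 'c' = {T1}  orig:{}
  T[1,1] 'a' = {A,S,T2}  orig:{A,S}
  T[2,2] 'b' = {T0}  orig:{}
  T[0,1] 'ca' = {C}
  T[1,2] 'ab' = ∅
  T[0,2] 'cab' = ∅

S ∉ T[0,2] ⇒ NO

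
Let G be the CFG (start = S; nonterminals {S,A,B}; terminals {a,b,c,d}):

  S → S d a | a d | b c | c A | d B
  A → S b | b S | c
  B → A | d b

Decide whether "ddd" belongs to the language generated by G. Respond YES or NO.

Convert to CNF:
  S -> S X4 | T0 T3 | T1 B | T2 T1 | T3 A
  A -> S T0 | T0 S | c
  B -> S T0 | T0 S | T1 T0 | c
  T0 -> b
  T1 -> d
  T2 -> a
  T3 -> c
  X4 -> T1 T2

CYK fill:
  [0..0]={T1}  "d"  orig:{}
  [1..1]={T1}  "d"  orig:{}
  [2..2]={T1}  "d"  orig:{}
  [0..1]=∅  "dd"
  [1..2]=∅  "dd"
  [0..2]=∅  "ddd"

S ∉ T[0,2] ⇒ NO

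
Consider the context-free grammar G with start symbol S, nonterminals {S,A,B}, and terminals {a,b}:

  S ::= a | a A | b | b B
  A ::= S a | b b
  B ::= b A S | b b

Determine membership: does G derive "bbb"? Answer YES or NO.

Convert to CNF:
  S -> T0 A | T1 B | a | b
  A -> S T0 | T1 T1
  B -> T1 T1 | T1 X2
  T0 -> a
  T1 -> b
  X2 -> A S

Fill CYK table bottom-up:
  cell(0,0) b: {S,T1}  orig:{S}
  cell(1,1) b: {S,T1}  orig:{S}
  cell(2,2) b: {S,T1}  orig:{S}
  cell(0,1) bb: {A,B}
  cell(1,2) bb: {A,B}
  cell(0,2) bbb: {S,X2}  orig:{S}

S ∈ T[0,2] ⇒ YES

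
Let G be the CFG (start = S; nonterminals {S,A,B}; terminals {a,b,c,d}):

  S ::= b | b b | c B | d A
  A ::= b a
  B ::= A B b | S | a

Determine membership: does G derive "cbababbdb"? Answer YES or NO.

Convert to CNF:
  S -> T0 T0 | T2 B | T3 A | b
  A -> T0 T1
  B -> A X4 | T0 T0 | T2 B | T3 A | a | b
  T0 -> b
  T1 -> a
  T2 -> c
  T3 -> d
  X4 -> B T0

CYK fill:
  T[0,0] 'c' = {T2}  orig:{}
  T[1,1] 'b' = {B,S,T0}  orig:{B,S}
  T[2,2] 'a' = {B,T1}  orig:{B}
  T[3,3] 'b' = {B,S,T0}  orig:{B,S}
  T[4,4] 'a' = {B,T1}  orig:{B}
  T[5,5] 'b' = {B,S,T0}  orig:{B,S}
  T[6,6] 'b' = {B,S,T0}  orig:{B,S}
  T[7,7] 'd' = {T3}  orig:{}
  T[8,8] 'b' = {B,S,T0}  orig:{B,S}
  T[0,1] 'cb' = {B,S}
  T[1,2] 'ba' = {A}
  T[2,3] 'ab' = {X4}  orig:{}
  T[3,4] 'ba' = {A}
  T[4,5] 'ab' = {X4}  orig:{}
  T[5,6] 'bb' = {B,S,X4}  orig:{B,S}
  T[6,7] 'bd' = ∅
  T[7,8] 'db' = ∅
  T[0,2] 'cba' = ∅
  T[1,3] 'bab' = ∅
  T[2,4] 'aba' = ∅
  T[3,5] 'bab' = ∅
  T[4,6] 'abb' = ∅
  T[5,7] 'bbd' = ∅
  T[6,8] 'bdb' = ∅
  T[0,3] 'cbab' = ∅
  T[1,4] 'baba' = ∅
  T[2,5] 'abab' = ∅
  T[3,6] 'babb' = {B}
  T[4,7] 'abbd' = ∅
  T[5,8] 'bbdb' = ∅
  T[0,4] 'cbaba' = ∅
  T[1,5] 'babab' = ∅
  T[2,6] 'ababb' = ∅
  T[3,7] 'babbd' = ∅
  T[4,8] 'abbdb' = ∅
  T[0,5] 'cbabab' = ∅
  T[1,6] 'bababb' = ∅
  T[2,7] 'ababbd' = ∅
  T[3,8] 'babbdb' = ∅
  T[0,6] 'cbababb' = ∅
  T[1,7] 'bababbd' = ∅
  T[2,8] 'ababbdb' = ∅
  T[0,7] 'cbababbd' = ∅
  T[1,8] 'bababbdb' = ∅
  T[0,8] 'cbababbdb' = ∅

S ∉ T[0,8] ⇒ NO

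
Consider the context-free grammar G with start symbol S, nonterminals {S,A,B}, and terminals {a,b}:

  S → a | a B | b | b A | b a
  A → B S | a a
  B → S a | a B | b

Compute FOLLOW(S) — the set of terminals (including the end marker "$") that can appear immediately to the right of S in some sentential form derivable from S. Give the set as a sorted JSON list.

FIRST iteration:
[1]
  A via A→a a: +{a}
  B via B→a B: +{a}
  B via B→b: +{b}
  S via S→a: +{a}
  S via S→b: +{b}
  FIRST(S)={a,b}  FIRST(A)={a}  FIRST(B)={a,b}
[2]
  A via A→B S: +{b}
  FIRST(S)={a,b}  FIRST(A)={a,b}  FIRST(B)={a,b}
[3] (stable)
  FIRST(S)={a,b}  FIRST(A)={a,b}  FIRST(B)={a,b}

Compute FOLLOW by fixpoint:
FOLLOW(S) := {$}
pass 1:
  A→B S: FOLLOW(B) ⊇ FIRST(S) = {a,b}; new: +{a,b}
  B→S a: FOLLOW(S) ⊇ FIRST(a) = {a}; new: +{a}
  S→a B: FOLLOW(B) ⊇ FOLLOW(S) ⊇ {$,a}; new: +{$}
  S→b A: FOLLOW(A) ⊇ FOLLOW(S) ⊇ {$,a}; new: +{$,a}
  FOLLOW[S]={$,a}  FOLLOW[A]={$,a}  FOLLOW[B]={$,a,b}
pass 2: — fixpoint
  FOLLOW[S]={$,a}  FOLLOW[A]={$,a}  FOLLOW[B]={$,a,b}

FOLLOW(S) = ["$", "a"]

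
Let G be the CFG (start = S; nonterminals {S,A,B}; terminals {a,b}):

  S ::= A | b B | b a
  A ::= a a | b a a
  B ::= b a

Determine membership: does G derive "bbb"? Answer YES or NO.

Convert to CNF:
  S -> T0 T0 | T1 B | T1 T0 | T1 X3
  A -> T0 T0 | T1 X2
  B -> T1 T0
  T0 -> a
  T1 -> b
  X2 -> T0 T0
  X3 -> T0 T0

CYK fill:
  cell(0,0) b: {T1}  orig:{}
  cell(1,1) b: {T1}  orig:{}
  cell(2,2) b: {T1}  orig:{}
  cell(0,1) bb: ∅
  cell(1,2) bb: ∅
  cell(0,2) bbb: ∅

S ∉ T[0,2] ⇒ NO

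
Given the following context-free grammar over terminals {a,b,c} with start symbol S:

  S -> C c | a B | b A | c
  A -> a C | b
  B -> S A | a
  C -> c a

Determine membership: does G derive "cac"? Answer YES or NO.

CNF form of G:
  S -> C T1 | T0 B | T2 A | c
  A -> T0 C | b
  B -> S A | a
  C -> T1 T0
  T0 -> a
  T1 -> c
  T2 -> b

CYK table (by increasing span):
  T[0,0] 'c' = {S,T1}  orig:{S}
  T[1,1] 'a' = {B,T0}  orig:{B}
  T[2,2] 'c' = {S,T1}  orig:{S}
  T[0,1] 'ca' = {C}
  T[1,2] 'ac' = ∅
  T[0,2] 'cac' = {S}

S ∈ T[0,2] ⇒ YES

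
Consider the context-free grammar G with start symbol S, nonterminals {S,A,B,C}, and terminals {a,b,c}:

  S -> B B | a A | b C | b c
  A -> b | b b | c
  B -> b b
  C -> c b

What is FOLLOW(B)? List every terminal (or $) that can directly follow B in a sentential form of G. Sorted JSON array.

FIRST iteration:
iter 1:
  A via A→b: +{b}
  A via A→c: +{c}
  B via B→b b: +{b}
  C via C→c b: +{c}
  S via S→B B: +{b}
  S via S→a A: +{a}
  FIRST[S]={a,b}  FIRST[A]={b,c}  FIRST[B]={b}  FIRST[C]={c}
iter 2: done
  FIRST[S]={a,b}  FIRST[A]={b,c}  FIRST[B]={b}  FIRST[C]={c}

Compute FOLLOW by fixpoint:
seed FOLLOW(S) with $
pass 1:
  S→B B: FOLLOW(B) ⊇ FIRST(B) = {b}; new: +{b}
  S→B B: FOLLOW(B) ⊇ FOLLOW(S) ⊇ {$}; new: +{$}
  S→a A: FOLLOW(A) ⊇ FOLLOW(S) ⊇ {$}; new: +{$}
  S→b C: FOLLOW(C) ⊇ FOLLOW(S) ⊇ {$}; new: +{$}
  FOLLOW(S)={$}  FOLLOW(A)={$}  FOLLOW(B)={$,b}  FOLLOW(C)={$}
pass 2: done
  FOLLOW(S)={$}  FOLLOW(A)={$}  FOLLOW(B)={$,b}  FOLLOW(C)={$}

FOLLOW(B) = ["$", "b"]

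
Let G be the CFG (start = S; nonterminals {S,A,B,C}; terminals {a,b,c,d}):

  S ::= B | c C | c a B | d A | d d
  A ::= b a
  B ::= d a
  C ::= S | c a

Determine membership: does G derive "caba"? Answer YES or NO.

CNF form of G:
  S -> T2 A | T2 T1 | T2 T2 | T3 C | T3 X5
  A -> T0 T1
  B -> T2 T1
  C -> T2 A | T2 T1 | T2 T2 | T3 C | T3 T1 | T3 X4
  T0 -> b
  T1 -> a
  T2 -> d
  T3 -> c
  X4 -> T1 B
  X5 -> T1 B

CYK fill:
  cell(0,0) c: {T3}  orig:{}
  cell(1,1) a: {T1}  orig:{}
  cell(2,2) b: {T0}  orig:{}
  cell(3,3) a: {T1}  orig:{}
  cell(0,1) ca: {C}
  cell(1,2) ab: ∅
  cell(2,3) ba: {A}
  cell(0,2) cab: ∅
  cell(1,3) aba: ∅
  cell(0,3) caba: ∅

S ∉ T[0,3] ⇒ NO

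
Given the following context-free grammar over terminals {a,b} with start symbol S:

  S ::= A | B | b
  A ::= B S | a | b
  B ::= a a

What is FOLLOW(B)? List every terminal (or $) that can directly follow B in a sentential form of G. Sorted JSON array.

FIRST iteration:
[1]
  A via A→a: +{a}
  A via A→b: +{b}
  B via B→a a: +{a}
  S via S→A: +{a,b}
  S: {a,b}  A: {a,b}  B: {a}
[2] (stable)
  S: {a,b}  A: {a,b}  B: {a}

FOLLOW sets:
initialize: $ ∈ FOLLOW(S)
round 1:
  A→B S: FOLLOW(B) ⊇ FIRST(S) = {a,b}; new: +{a,b}
  S→A: FOLLOW(A) ⊇ FOLLOW(S) ⊇ {$}; new: +{$}
  S→B: FOLLOW(B) ⊇ FOLLOW(S) ⊇ {$}; new: +{$}
  FOLLOW[S]={$}  FOLLOW[A]={$}  FOLLOW[B]={$,a,b}
round 2: done
  FOLLOW[S]={$}  FOLLOW[A]={$}  FOLLOW[B]={$,a,b}

FOLLOW(B) = ["$", "a", "b"]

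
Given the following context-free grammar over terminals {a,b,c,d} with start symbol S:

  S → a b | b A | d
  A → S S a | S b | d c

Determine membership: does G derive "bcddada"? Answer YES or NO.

CNF form of G:
  S -> T0 T1 | T1 A | d
  A -> S T1 | S X4 | T2 T3
  T0 -> a
  T1 -> b
  T2 -> d
  T3 -> c
  X4 -> S T0

CYK fill:
  [0..0]={T1}  "b"  orig:{}
  [1..1]={T3}  "c"  orig:{}
  [2..2]={S,T2}  "d"  orig:{S}
  [3..3]={S,T2}  "d"  orig:{S}
  [4..4]={T0}  "a"  orig:{}
  [5..5]={S,T2}  "d"  orig:{S}
  [6..6]={T0}  "a"  orig:{}
  [0..1]=∅  "bc"
  [1..2]=∅  "cd"
  [2..3]=∅  "dd"
  [3..4]={X4}  "da"  orig:{}
  [4..5]=∅  "ad"
  [5..6]={X4}  "da"  orig:{}
  [0..2]=∅  "bcd"
  [1..3]=∅  "cdd"
  [2..4]={A}  "dda"
  [3..5]=∅  "dad"
  [4..6]=∅  "ada"
  [0..3]=∅  "bcdd"
  [1..4]=∅  "cdda"
  [2..5]=∅  "ddad"
  [3..6]=∅  "dada"
  [0..4]=∅  "bcdda"
  [1..5]=∅  "cddad"
  [2..6]=∅  "ddada"
  [0..5]=∅  "bcddad"
  [1..6]=∅  "cddada"
  [0..6]=∅  "bcddada"

S ∉ T[0,6] ⇒ NO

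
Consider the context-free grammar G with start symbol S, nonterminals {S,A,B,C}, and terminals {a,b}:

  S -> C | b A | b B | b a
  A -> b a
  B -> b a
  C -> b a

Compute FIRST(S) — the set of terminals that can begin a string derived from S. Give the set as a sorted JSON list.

Compute FIRST by fixpoint:
iter 1:
  A via A→b a: +{b}
  B via B→b a: +{b}
  C via C→b a: +{b}
  S via S→C: +{b}
  FIRST[S]={b}  FIRST[A]={b}  FIRST[B]={b}  FIRST[C]={b}
iter 2: — fixpoint
  FIRST[S]={b}  FIRST[A]={b}  FIRST[B]={b}  FIRST[C]={b}

FIRST(S) = ["b"]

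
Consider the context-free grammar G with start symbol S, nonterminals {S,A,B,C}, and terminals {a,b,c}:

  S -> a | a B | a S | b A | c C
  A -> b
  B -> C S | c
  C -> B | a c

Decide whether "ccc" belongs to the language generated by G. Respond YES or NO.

Convert to CNF:
  S -> T0 B | T0 S | T1 C | T2 A | a
  A -> b
  B -> C S | c
  C -> C S | T0 T1 | c
  T0 -> a
  T1 -> c
  T2 -> b

CYK table (by increasing span):
  T[0,0] 'c' = {B,C,T1}  orig:{B,C}
  T[1,1] 'c' = {B,C,T1}  orig:{B,C}
  T[2,2] 'c' = {B,C,T1}  orig:{B,C}
  T[0,1] 'cc' = {S}
  T[1,2] 'cc' = {S}
  T[0,2] 'ccc' = {B,C}

S ∉ T[0,2] ⇒ NO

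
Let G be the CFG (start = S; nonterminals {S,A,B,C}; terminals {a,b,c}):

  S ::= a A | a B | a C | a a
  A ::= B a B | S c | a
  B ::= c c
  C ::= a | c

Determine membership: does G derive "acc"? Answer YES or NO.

CNF form of G:
  S -> T0 A | T0 B | T0 C | T0 T0
  A -> B X2 | S T1 | a
  B -> T1 T1
  C -> a | c
  T0 -> a
  T1 -> c
  X2 -> T0 B

Fill CYK table bottom-up:
  T[0,0] 'a' = {A,C,T0}  orig:{A,C}
  T[1,1] 'c' = {C,T1}  orig:{C}
  T[2,2] 'c' = {C,T1}  orig:{C}
  T[0,1] 'ac' = {S}
  T[1,2] 'cc' = {B}
  T[0,2] 'acc' = {A,S,X2}  orig:{A,S}

S ∈ T[0,2] ⇒ YES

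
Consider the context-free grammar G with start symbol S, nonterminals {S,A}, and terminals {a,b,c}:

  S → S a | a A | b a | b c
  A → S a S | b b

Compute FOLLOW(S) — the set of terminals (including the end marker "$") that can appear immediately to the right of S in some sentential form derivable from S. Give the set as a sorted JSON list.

FIRST iteration:
round 1:
  A via A→b b: +{b}
  S via S→a A: +{a}
  S via S→b a: +{b}
  S: {a,b}  A: {b}
round 2:
  A via A→S a S: +{a}
  S: {a,b}  A: {a,b}
round 3: (no change)
  S: {a,b}  A: {a,b}

FOLLOW sets:
seed FOLLOW(S) with $
[1]
  A→S a S: FOLLOW(S) ⊇ FIRST(a) = {a}; new: +{a}
  S→a A: FOLLOW(A) ⊇ FOLLOW(S) ⊇ {$,a}; new: +{$,a}
  FOLLOW(S)={$,a}  FOLLOW(A)={$,a}
[2] done
  FOLLOW(S)={$,a}  FOLLOW(A)={$,a}

FOLLOW(S) = ["$", "a"]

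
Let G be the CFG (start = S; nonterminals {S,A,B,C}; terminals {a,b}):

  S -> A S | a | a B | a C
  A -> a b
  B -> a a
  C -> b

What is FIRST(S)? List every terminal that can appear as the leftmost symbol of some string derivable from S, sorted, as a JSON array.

Compute FIRST by fixpoint:
iter 1:
  A via A→a b: +{a}
  B via B→a a: +{a}
  C via C→b: +{b}
  S via S→A S: +{a}
  S: {a}  A: {a}  B: {a}  C: {b}
iter 2: done
  S: {a}  A: {a}  B: {a}  C: {b}

FIRST(S) = ["a"]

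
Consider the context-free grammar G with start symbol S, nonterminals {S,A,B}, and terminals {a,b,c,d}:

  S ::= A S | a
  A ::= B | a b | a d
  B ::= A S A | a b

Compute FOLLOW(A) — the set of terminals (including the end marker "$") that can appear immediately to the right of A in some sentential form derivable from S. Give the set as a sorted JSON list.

FIRST iteration:
pass 1:
  A via A→a b: +{a}
  B via B→A S A: +{a}
  S via S→A S: +{a}
  FIRST(S)={a}  FIRST(A)={a}  FIRST(B)={a}
pass 2: (no change)
  FIRST(S)={a}  FIRST(A)={a}  FIRST(B)={a}

FOLLOW sets:
FOLLOW(S) := {$}
pass 1:
  B→A S A: FOLLOW(A) ⊇ FIRST(S) = {a}; new: +{a}
  B→A S A: FOLLOW(S) ⊇ FIRST(A) = {a}; new: +{a}
  FOLLOW(S)={$,a}  FOLLOW(A)={a}  FOLLOW(B)={}
pass 2:
  A→B: FOLLOW(B) ⊇ FOLLOW(A) ⊇ {a}; new: +{a}
  FOLLOW(S)={$,a}  FOLLOW(A)={a}  FOLLOW(B)={a}
pass 3: (stable)
  FOLLOW(S)={$,a}  FOLLOW(A)={a}  FOLLOW(B)={a}

FOLLOW(A) = ["a"]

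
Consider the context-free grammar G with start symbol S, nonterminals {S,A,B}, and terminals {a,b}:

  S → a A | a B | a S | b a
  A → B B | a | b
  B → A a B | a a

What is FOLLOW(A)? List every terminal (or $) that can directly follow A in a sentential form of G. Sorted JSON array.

FIRST iteration:
round 1:
  A via A→a: +{a}
  A via A→b: +{b}
  B via B→A a B: +{a,b}
  S via S→a A: +{a}
  S via S→b a: +{b}
  S: {a,b}  A: {a,b}  B: {a,b}
round 2: — fixpoint
  S: {a,b}  A: {a,b}  B: {a,b}

FOLLOW iteration:
FOLLOW(S) := {$}
iter 1:
  A→B B: FOLLOW(B) ⊇ FIRST(B) = {a,b}; new: +{a,b}
  B→A a B: FOLLOW(A) ⊇ FIRST(a) = {a}; new: +{a}
  S→a A: FOLLOW(A) ⊇ FOLLOW(S) ⊇ {$}; new: +{$}
  S→a B: FOLLOW(B) ⊇ FOLLOW(S) ⊇ {$}; new: +{$}
  S: {$}  A: {$,a}  B: {$,a,b}
iter 2: done
  S: {$}  A: {$,a}  B: {$,a,b}

FOLLOW(A) = ["$", "a"]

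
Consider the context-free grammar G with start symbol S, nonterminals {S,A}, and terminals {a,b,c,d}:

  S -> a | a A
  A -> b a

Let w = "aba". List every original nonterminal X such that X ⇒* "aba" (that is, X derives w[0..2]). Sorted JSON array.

Convert to CNF:
  S -> T1 A | a
  A -> T0 T1
  T0 -> b
  T1 -> a

CYK table (by increasing span) — only the sub-triangle for w[0..2]:
  [0..0]={S,T1}  "a"  orig:{S}
  [1..1]={T0}  "b"  orig:{}
  [2..2]={S,T1}  "a"  orig:{S}
  [0..1]=∅  "ab"
  [1..2]={A}  "ba"
  [0..2]={S}  "aba"

Original NTs in T[0,2] deriving "aba": ["S"]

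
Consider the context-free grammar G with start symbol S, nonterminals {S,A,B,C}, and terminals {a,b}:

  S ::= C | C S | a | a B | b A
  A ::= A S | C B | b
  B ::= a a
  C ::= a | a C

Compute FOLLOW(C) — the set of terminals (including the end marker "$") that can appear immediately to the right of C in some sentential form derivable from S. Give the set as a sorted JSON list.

FIRST iteration:
[1]
  A via A→b: +{b}
  B via B→a a: +{a}
  C via C→a: +{a}
  S via S→C: +{a}
  S via S→b A: +{b}
  FIRST[S]={a,b}  FIRST[A]={b}  FIRST[B]={a}  FIRST[C]={a}
[2]
  A via A→C B: +{a}
  FIRST[S]={a,b}  FIRST[A]={a,b}  FIRST[B]={a}  FIRST[C]={a}
[3] — fixpoint
  FIRST[S]={a,b}  FIRST[A]={a,b}  FIRST[B]={a}  FIRST[C]={a}

Compute FOLLOW by fixpoint:
seed FOLLOW(S) with $
pass 1:
  A→A S: FOLLOW(A) ⊇ FIRST(S) = {a,b}; new: +{a,b}
  A→A S: FOLLOW(S) ⊇ FOLLOW(A) ⊇ {a,b}; new: +{a,b}
  A→C B: FOLLOW(C) ⊇ FIRST(B) = {a}; new: +{a}
  A→C B: FOLLOW(B) ⊇ FOLLOW(A) ⊇ {a,b}; new: +{a,b}
  S→C: FOLLOW(C) ⊇ FOLLOW(S) ⊇ {$,a,b}; new: +{$,b}
  S→a B: FOLLOW(B) ⊇ FOLLOW(S) ⊇ {$,a,b}; new: +{$}
  S→b A: FOLLOW(A) ⊇ FOLLOW(S) ⊇ {$,a,b}; new: +{$}
  S: {$,a,b}  A: {$,a,b}  B: {$,a,b}  C: {$,a,b}
pass 2: (stable)
  S: {$,a,b}  A: {$,a,b}  B: {$,a,b}  C: {$,a,b}

FOLLOW(C) = ["$", "a", "b"]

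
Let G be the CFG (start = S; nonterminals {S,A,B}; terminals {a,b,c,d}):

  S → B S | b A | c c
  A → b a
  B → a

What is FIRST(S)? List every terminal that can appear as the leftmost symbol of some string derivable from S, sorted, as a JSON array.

FIRST sets, iterate to fixpoint:
round 1:
  A via A→b a: +{b}
  B via B→a: +{a}
  S via S→B S: +{a}
  S via S→b A: +{b}
  S via S→c c: +{c}
  S: {a,b,c}  A: {b}  B: {a}
round 2: (no change)
  S: {a,b,c}  A: {b}  B: {a}

FIRST(S) = ["a", "b", "c"]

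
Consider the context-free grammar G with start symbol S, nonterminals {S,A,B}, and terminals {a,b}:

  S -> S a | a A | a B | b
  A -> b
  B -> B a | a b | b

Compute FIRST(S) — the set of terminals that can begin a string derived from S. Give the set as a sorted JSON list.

Compute FIRST by fixpoint:
iter 1:
  A via A→b: +{b}
  B via B→a b: +{a}
  B via B→b: +{b}
  S via S→a A: +{a}
  S via S→b: +{b}
  FIRST(S)={a,b}  FIRST(A)={b}  FIRST(B)={a,b}
iter 2: (stable)
  FIRST(S)={a,b}  FIRST(A)={b}  FIRST(B)={a,b}

FIRST(S) = ["a", "b"]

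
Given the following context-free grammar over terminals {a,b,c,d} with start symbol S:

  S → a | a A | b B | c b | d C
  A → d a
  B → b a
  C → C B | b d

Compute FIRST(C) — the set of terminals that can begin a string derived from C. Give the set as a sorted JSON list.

FIRST sets, iterate to fixpoint:
[1]
  A via A→d a: +{d}
  B via B→b a: +{b}
  C via C→b d: +{b}
  S via S→a: +{a}
  S via S→b B: +{b}
  S via S→c b: +{c}
  S via S→d C: +{d}
  S: {a,b,c,d}  A: {d}  B: {b}  C: {b}
[2] — fixpoint
  S: {a,b,c,d}  A: {d}  B: {b}  C: {b}

FIRST(C) = ["b"]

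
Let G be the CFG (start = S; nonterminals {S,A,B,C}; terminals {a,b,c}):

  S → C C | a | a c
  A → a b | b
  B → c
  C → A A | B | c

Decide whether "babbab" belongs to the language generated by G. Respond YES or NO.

Convert to CNF:
  S -> C C | T0 T2 | a
  A -> T0 T1 | b
  B -> c
  C -> A A | c
  T0 -> a
  T1 -> b
  T2 -> c

CYK fill:
  T[0,0] 'b' = {A,T1}  orig:{A}
  T[1,1] 'a' = {S,T0}  orig:{S}
  T[2,2] 'b' = {A,T1}  orig:{A}
  T[3,3] 'b' = {A,T1}  orig:{A}
  T[4,4] 'a' = {S,T0}  orig:{S}
  T[5,5] 'b' = {A,T1}  orig:{A}
  T[0,1] 'ba' = ∅
  T[1,2] 'ab' = {A}
  T[2,3] 'bb' = {C}
  T[3,4] 'ba' = ∅
  T[4,5] 'ab' = {A}
  T[0,2] 'bab' = {C}
  T[1,3] 'abb' = {C}
  T[2,4] 'bba' = ∅
  T[3,5] 'bab' = {C}
  T[0,3] 'babb' = ∅
  T[1,4] 'abba' = ∅
  T[2,5] 'bbab' = ∅
  T[0,4] 'babba' = ∅
  T[1,5] 'abbab' = ∅
  T[0,5] 'babbab' = {S}

S ∈ T[0,5] ⇒ YES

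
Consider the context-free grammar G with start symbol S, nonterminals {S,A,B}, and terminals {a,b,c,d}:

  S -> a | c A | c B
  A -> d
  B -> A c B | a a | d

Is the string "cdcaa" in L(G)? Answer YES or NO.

Convert to CNF:
  S -> T0 A | T0 B | a
  A -> d
  B -> A X2 | T1 T1 | d
  T0 -> c
  T1 -> a
  X2 -> T0 B

CYK fill:
  [0..0]={T0}  "c"  orig:{}
  [1..1]={A,B}  "d"
  [2..2]={T0}  "c"  orig:{}
  [3..3]={S,T1}  "a"  orig:{S}
  [4..4]={S,T1}  "a"  orig:{S}
  [0..1]={S,X2}  "cd"  orig:{S}
  [1..2]=∅  "dc"
  [2..3]=∅  "ca"
  [3..4]={B}  "aa"
  [0..2]=∅  "cdc"
  [1..3]=∅  "dca"
  [2..4]={S,X2}  "caa"  orig:{S}
  [0..3]=∅  "cdca"
  [1..4]={B}  "dcaa"
  [0..4]={S,X2}  "cdcaa"  orig:{S}

S ∈ T[0,4] ⇒ YES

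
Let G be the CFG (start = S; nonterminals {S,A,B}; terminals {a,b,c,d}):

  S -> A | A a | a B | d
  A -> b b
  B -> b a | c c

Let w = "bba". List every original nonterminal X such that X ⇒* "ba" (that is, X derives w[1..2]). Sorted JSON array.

Convert to CNF:
  S -> A T1 | T0 T0 | T1 B | d
  A -> T0 T0
  B -> T0 T1 | T2 T2
  T0 -> b
  T1 -> a
  T2 -> c

CYK table (by increasing span), restricted to cells inside w[1..2]:
  cell(1,1) b: {T0}  orig:{}
  cell(2,2) a: {T1}  orig:{}
  cell(1,2) ba: {B}

Original NTs in T[1,2] deriving "ba": ["B"]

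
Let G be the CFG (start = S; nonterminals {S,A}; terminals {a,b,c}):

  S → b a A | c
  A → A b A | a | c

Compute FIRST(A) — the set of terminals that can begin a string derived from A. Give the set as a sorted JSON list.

FIRST sets, iterate to fixpoint:
iter 1:
  A via A→a: +{a}
  A via A→c: +{c}
  S via S→b a A: +{b}
  S via S→c: +{c}
  S: {b,c}  A: {a,c}
iter 2: (no change)
  S: {b,c}  A: {a,c}

FIRST(A) = ["a", "c"]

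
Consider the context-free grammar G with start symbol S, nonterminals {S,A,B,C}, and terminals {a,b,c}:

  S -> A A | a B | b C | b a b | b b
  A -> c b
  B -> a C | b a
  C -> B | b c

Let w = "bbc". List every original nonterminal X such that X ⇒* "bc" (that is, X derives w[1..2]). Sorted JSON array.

Convert to CNF:
  S -> A A | T1 C | T1 T1 | T1 X3 | T2 B
  A -> T0 T1
  B -> T1 T2 | T2 C
  C -> T1 T0 | T1 T2 | T2 C
  T0 -> c
  T1 -> b
  T2 -> a
  X3 -> T2 T1

CYK fill, restricted to cells inside w[1..2]:
  [1..1]={T1}  "b"  orig:{}
  [2..2]={T0}  "c"  orig:{}
  [1..2]={C}  "bc"

Original NTs in T[1,2] deriving "bc": ["C"]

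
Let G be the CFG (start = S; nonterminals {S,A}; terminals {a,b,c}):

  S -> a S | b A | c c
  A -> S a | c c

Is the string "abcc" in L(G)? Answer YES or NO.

CNF form of G:
  S -> T0 S | T1 T1 | T2 A
  A -> S T0 | T1 T1
  T0 -> a
  T1 -> c
  T2 -> b

CYK table (by increasing span):
  T[0,0] 'a' = {T0}  orig:{}
  T[1,1] 'b' = {T2}  orig:{}
  T[2,2] 'c' = {T1}  orig:{}
  T[3,3] 'c' = {T1}  orig:{}
  T[0,1] 'ab' = ∅
  T[1,2] 'bc' = ∅
  T[2,3] 'cc' = {A,S}
  T[0,2] 'abc' = ∅
  T[1,3] 'bcc' = {S}
  T[0,3] 'abcc' = {S}

S ∈ T[0,3] ⇒ YES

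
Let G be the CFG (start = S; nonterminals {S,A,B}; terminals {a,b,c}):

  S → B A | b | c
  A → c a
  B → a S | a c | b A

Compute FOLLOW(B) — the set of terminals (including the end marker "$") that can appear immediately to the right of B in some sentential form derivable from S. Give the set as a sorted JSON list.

Compute FIRST by fixpoint:
pass 1:
  A via A→c a: +{c}
  B via B→a S: +{a}
  B via B→b A: +{b}
  S via S→B A: +{a,b}
  S via S→c: +{c}
  S: {a,b,c}  A: {c}  B: {a,b}
pass 2: — fixpoint
  S: {a,b,c}  A: {c}  B: {a,b}

Compute FOLLOW by fixpoint:
seed FOLLOW(S) with $
pass 1:
  S→B A: FOLLOW(B) ⊇ FIRST(A) = {c}; new: +{c}
  S→B A: FOLLOW(A) ⊇ FOLLOW(S) ⊇ {$}; new: +{$}
  S: {$}  A: {$}  B: {c}
pass 2:
  B→a S: FOLLOW(S) ⊇ FOLLOW(B) ⊇ {c}; new: +{c}
  B→b A: FOLLOW(A) ⊇ FOLLOW(B) ⊇ {c}; new: +{c}
  S: {$,c}  A: {$,c}  B: {c}
pass 3: — fixpoint
  S: {$,c}  A: {$,c}  B: {c}

FOLLOW(B) = ["c"]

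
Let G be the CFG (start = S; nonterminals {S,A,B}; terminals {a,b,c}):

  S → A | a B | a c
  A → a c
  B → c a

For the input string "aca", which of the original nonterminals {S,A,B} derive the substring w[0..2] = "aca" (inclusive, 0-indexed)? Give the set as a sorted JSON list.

Convert to CNF:
  S -> T0 B | T0 T1
  A -> T0 T1
  B -> T1 T0
  T0 -> a
  T1 -> c

CYK table (by increasing span), restricted to cells inside w[0..2]:
  [0..0]={T0}  "a"  orig:{}
  [1..1]={T1}  "c"  orig:{}
  [2..2]={T0}  "a"  orig:{}
  [0..1]={A,S}  "ac"
  [1..2]={B}  "ca"
  [0..2]={S}  "aca"

Original NTs in T[0,2] deriving "aca": ["S"]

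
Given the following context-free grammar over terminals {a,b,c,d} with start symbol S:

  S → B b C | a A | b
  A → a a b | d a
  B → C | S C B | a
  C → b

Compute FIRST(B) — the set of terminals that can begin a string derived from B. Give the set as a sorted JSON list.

Compute FIRST by fixpoint:
pass 1:
  A via A→a a b: +{a}
  A via A→d a: +{d}
  B via B→a: +{a}
  C via C→b: +{b}
  S via S→B b C: +{a}
  S via S→b: +{b}
  S: {a,b}  A: {a,d}  B: {a}  C: {b}
pass 2:
  B via B→C: +{b}
  S: {a,b}  A: {a,d}  B: {a,b}  C: {b}
pass 3: (no change)
  S: {a,b}  A: {a,d}  B: {a,b}  C: {b}

FIRST(B) = ["a", "b"]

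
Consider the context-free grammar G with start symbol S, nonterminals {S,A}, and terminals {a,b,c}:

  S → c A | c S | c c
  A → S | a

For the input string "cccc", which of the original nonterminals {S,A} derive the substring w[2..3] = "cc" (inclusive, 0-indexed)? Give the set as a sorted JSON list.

Convert to CNF:
  S -> T0 A | T0 S | T0 T0
  A -> T0 A | T0 S | T0 T0 | a
  T0 -> c

CYK fill, restricted to cells inside w[2..3]:
  [2..2]={T0}  "c"  orig:{}
  [3..3]={T0}  "c"  orig:{}
  [2..3]={A,S}  "cc"

Original NTs in T[2,3] deriving "cc": ["A", "S"]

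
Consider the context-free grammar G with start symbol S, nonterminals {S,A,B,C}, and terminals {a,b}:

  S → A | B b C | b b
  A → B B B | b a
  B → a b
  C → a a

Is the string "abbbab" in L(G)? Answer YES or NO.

CNF form of G:
  S -> B X3 | B X4 | T0 T0 | T0 T1
  A -> B X2 | T0 T1
  B -> T1 T0
  C -> T1 T1
  T0 -> b
  T1 -> a
  X2 -> B B
  X3 -> B B
  X4 -> T0 C

Fill CYK table bottom-up:
  T[0,0] 'a' = {T1}  orig:{}
  T[1,1] 'b' = {T0}  orig:{}
  T[2,2] 'b' = {T0}  orig:{}
  T[3,3] 'b' = {T0}  orig:{}
  T[4,4] 'a' = {T1}  orig:{}
  T[5,5] 'b' = {T0}  orig:{}
  T[0,1] 'ab' = {B}
  T[1,2] 'bb' = {S}
  T[2,3] 'bb' = {S}
  T[3,4] 'ba' = {A,S}
  T[4,5] 'ab' = {B}
  T[0,2] 'abb' = ∅
  T[1,3] 'bbb' = ∅
  T[2,4] 'bba' = ∅
  T[3,5] 'bab' = ∅
  T[0,3] 'abbb' = ∅
  T[1,4] 'bbba' = ∅
  T[2,5] 'bbab' = ∅
  T[0,4] 'abbba' = ∅
  T[1,5] 'bbbab' = ∅
  T[0,5] 'abbbab' = ∅

S ∉ T[0,5] ⇒ NO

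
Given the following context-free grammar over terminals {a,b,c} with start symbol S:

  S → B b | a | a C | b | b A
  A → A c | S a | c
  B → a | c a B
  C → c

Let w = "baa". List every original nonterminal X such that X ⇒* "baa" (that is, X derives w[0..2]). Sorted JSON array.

CNF form of G:
  S -> B T2 | T1 C | T2 A | a | b
  A -> A T0 | S T1 | c
  B -> T0 X3 | a
  C -> c
  T0 -> c
  T1 -> a
  T2 -> b
  X3 -> T1 B

CYK table (by increasing span), restricted to cells inside w[0..2]:
  T[0,0] 'b' = {S,T2}  orig:{S}
  T[1,1] 'a' = {B,S,T1}  orig:{B,S}
  T[2,2] 'a' = {B,S,T1}  orig:{B,S}
  T[0,1] 'ba' = {A}
  T[1,2] 'aa' = {A,X3}  orig:{A}
  T[0,2] 'baa' = {S}

Original NTs in T[0,2] deriving "baa": ["S"]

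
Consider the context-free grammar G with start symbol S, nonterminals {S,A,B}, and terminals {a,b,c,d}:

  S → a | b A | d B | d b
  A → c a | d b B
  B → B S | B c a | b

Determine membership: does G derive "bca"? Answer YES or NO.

Convert to CNF:
  S -> T2 B | T2 T3 | T3 A | a
  A -> T0 T1 | T2 X4
  B -> B S | B X5 | b
  T0 -> c
  T1 -> a
  T2 -> d
  T3 -> b
  X4 -> T3 B
  X5 -> T0 T1

Fill CYK table bottom-up:
  cell(0,0) b: {B,T3}  orig:{B}
  cell(1,1) c: {T0}  orig:{}
  cell(2,2) a: {S,T1}  orig:{S}
  cell(0,1) bc: ∅
  cell(1,2) ca: {A,X5}  orig:{A}
  cell(0,2) bca: {B,S}

S ∈ T[0,2] ⇒ YES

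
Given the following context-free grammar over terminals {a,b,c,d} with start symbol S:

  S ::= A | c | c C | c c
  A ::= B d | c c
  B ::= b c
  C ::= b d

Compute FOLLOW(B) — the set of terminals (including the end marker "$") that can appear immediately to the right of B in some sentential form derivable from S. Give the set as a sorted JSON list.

FIRST sets, iterate to fixpoint:
iter 1:
  A via A→c c: +{c}
  B via B→b c: +{b}
  C via C→b d: +{b}
  S via S→A: +{c}
  FIRST(S)={c}  FIRST(A)={c}  FIRST(B)={b}  FIRST(C)={b}
iter 2:
  A via A→B d: +{b}
  S via S→A: +{b}
  FIRST(S)={b,c}  FIRST(A)={b,c}  FIRST(B)={b}  FIRST(C)={b}
iter 3: done
  FIRST(S)={b,c}  FIRST(A)={b,c}  FIRST(B)={b}  FIRST(C)={b}

FOLLOW iteration:
initialize: $ ∈ FOLLOW(S)
[1]
  A→B d: FOLLOW(B) ⊇ FIRST(d) = {d}; new: +{d}
  S→A: FOLLOW(A) ⊇ FOLLOW(S) ⊇ {$}; new: +{$}
  S→c C: FOLLOW(C) ⊇ FOLLOW(S) ⊇ {$}; new: +{$}
  FOLLOW(S)={$}  FOLLOW(A)={$}  FOLLOW(B)={d}  FOLLOW(C)={$}
[2] (stable)
  FOLLOW(S)={$}  FOLLOW(A)={$}  FOLLOW(B)={d}  FOLLOW(C)={$}

FOLLOW(B) = ["d"]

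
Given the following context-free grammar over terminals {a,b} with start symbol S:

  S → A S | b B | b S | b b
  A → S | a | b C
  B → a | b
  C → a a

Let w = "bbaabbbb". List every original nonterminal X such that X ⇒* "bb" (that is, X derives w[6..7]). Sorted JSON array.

Convert to CNF:
  S -> A S | T0 B | T0 S | T0 T0
  A -> A S | T0 B | T0 C | T0 S | T0 T0 | a
  B -> a | b
  C -> T1 T1
  T0 -> b
  T1 -> a

Fill CYK table bottom-up, restricted to cells inside w[6..7]:
  [6..6]={B,T0}  "b"  orig:{B}
  [7..7]={B,T0}  "b"  orig:{B}
  [6..7]={A,S}  "bb"

Original NTs in T[6,7] deriving "bb": ["A", "S"]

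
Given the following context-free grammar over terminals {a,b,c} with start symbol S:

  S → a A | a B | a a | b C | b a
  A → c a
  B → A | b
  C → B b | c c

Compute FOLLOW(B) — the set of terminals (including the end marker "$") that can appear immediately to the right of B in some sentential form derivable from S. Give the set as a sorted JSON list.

Compute FIRST by fixpoint:
round 1:
  A via A→c a: +{c}
  B via B→A: +{c}
  B via B→b: +{b}
  C via C→B b: +{b,c}
  S via S→a A: +{a}
  S via S→b C: +{b}
  FIRST(S)={a,b}  FIRST(A)={c}  FIRST(B)={b,c}  FIRST(C)={b,c}
round 2: (no change)
  FIRST(S)={a,b}  FIRST(A)={c}  FIRST(B)={b,c}  FIRST(C)={b,c}

FOLLOW iteration:
seed FOLLOW(S) with $
iter 1:
  C→B b: FOLLOW(B) ⊇ FIRST(b) = {b}; new: +{b}
  S→a A: FOLLOW(A) ⊇ FOLLOW(S) ⊇ {$}; new: +{$}
  S→a B: FOLLOW(B) ⊇ FOLLOW(S) ⊇ {$}; new: +{$}
  S→b C: FOLLOW(C) ⊇ FOLLOW(S) ⊇ {$}; new: +{$}
  FOLLOW(S)={$}  FOLLOW(A)={$}  FOLLOW(B)={$,b}  FOLLOW(C)={$}
iter 2:
  B→A: FOLLOW(A) ⊇ FOLLOW(B) ⊇ {$,b}; new: +{b}
  FOLLOW(S)={$}  FOLLOW(A)={$,b}  FOLLOW(B)={$,b}  FOLLOW(C)={$}
iter 3: done
  FOLLOW(S)={$}  FOLLOW(A)={$,b}  FOLLOW(B)={$,b}  FOLLOW(C)={$}

FOLLOW(B) = ["$", "b"]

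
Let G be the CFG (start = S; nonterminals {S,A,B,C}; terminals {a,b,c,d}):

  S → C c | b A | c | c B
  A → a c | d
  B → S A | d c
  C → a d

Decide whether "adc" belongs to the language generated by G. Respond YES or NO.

Convert to CNF:
  S -> C T1 | T1 B | T3 A | c
  A -> T0 T1 | d
  B -> S A | T2 T1
  C -> T0 T2
  T0 -> a
  T1 -> c
  T2 -> d
  T3 -> b

CYK table (by increasing span):
  [0..0]={T0}  "a"  orig:{}
  [1..1]={A,T2}  "d"  orig:{A}
  [2..2]={S,T1}  "c"  orig:{S}
  [0..1]={C}  "ad"
  [1..2]={B}  "dc"
  [0..2]={S}  "adc"

S ∈ T[0,2] ⇒ YES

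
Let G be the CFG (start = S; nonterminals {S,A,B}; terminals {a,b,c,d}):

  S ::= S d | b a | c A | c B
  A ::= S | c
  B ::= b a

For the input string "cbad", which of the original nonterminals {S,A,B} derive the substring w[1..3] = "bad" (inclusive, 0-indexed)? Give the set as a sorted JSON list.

CNF form of G:
  S -> S T0 | T1 T2 | T3 A | T3 B
  A -> S T0 | T1 T2 | T3 A | T3 B | c
  B -> T1 T2
  T0 -> d
  T1 -> b
  T2 -> a
  T3 -> c

Fill CYK table bottom-up — only the sub-triangle for w[1..3]:
  [1..1]={T1}  "b"  orig:{}
  [2..2]={T2}  "a"  orig:{}
  [3..3]={T0}  "d"  orig:{}
  [1..2]={A,B,S}  "ba"
  [2..3]=∅  "ad"
  [1..3]={A,S}  "bad"

Original NTs in T[1,3] deriving "bad": ["A", "S"]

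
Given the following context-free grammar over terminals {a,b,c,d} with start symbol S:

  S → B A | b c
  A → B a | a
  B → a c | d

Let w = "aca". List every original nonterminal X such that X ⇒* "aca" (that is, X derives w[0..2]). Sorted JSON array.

Convert to CNF:
  S -> B A | T2 T1
  A -> B T0 | a
  B -> T0 T1 | d
  T0 -> a
  T1 -> c
  T2 -> b

Fill CYK table bottom-up, restricted to cells inside w[0..2]:
  cell(0,0) a: {A,T0}  orig:{A}
  cell(1,1) c: {T1}  orig:{}
  cell(2,2) a: {A,T0}  orig:{A}
  cell(0,1) ac: {B}
  cell(1,2) ca: ∅
  cell(0,2) aca: {A,S}

Original NTs in T[0,2] deriving "aca": ["A", "S"]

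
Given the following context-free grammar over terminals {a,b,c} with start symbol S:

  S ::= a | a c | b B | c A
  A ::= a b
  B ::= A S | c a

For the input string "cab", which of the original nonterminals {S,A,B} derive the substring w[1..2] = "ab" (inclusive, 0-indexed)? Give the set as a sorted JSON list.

Convert to CNF:
  S -> T0 T2 | T1 B | T2 A | a
  A -> T0 T1
  B -> A S | T2 T0
  T0 -> a
  T1 -> b
  T2 -> c

Fill CYK table bottom-up — only the sub-triangle for w[1..2]:
  T[1,1] 'a' = {S,T0}  orig:{S}
  T[2,2] 'b' = {T1}  orig:{}
  T[1,2] 'ab' = {A}

Original NTs in T[1,2] deriving "ab": ["A"]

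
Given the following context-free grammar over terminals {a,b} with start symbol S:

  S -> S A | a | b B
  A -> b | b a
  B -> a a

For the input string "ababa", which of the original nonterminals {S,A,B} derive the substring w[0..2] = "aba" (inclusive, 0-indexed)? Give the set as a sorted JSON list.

CNF form of G:
  S -> S A | T0 B | a
  A -> T0 T1 | b
  B -> T1 T1
  T0 -> b
  T1 -> a

CYK table (by increasing span) (cells [i..j] with 0 ≤ i ≤ j ≤ 2 only):
  T[0,0] 'a' = {S,T1}  orig:{S}
  T[1,1] 'b' = {A,T0}  orig:{A}
  T[2,2] 'a' = {S,T1}  orig:{S}
  T[0,1] 'ab' = {S}
  T[1,2] 'ba' = {A}
  T[0,2] 'aba' = {S}

Original NTs in T[0,2] deriving "aba": ["S"]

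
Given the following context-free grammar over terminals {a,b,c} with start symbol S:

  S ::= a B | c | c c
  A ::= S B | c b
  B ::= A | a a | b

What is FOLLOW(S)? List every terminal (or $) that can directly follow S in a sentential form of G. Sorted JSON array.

FIRST sets, iterate to fixpoint:
iter 1:
  A via A→c b: +{c}
  B via B→A: +{c}
  B via B→a a: +{a}
  B via B→b: +{b}
  S via S→a B: +{a}
  S via S→c: +{c}
  FIRST(S)={a,c}  FIRST(A)={c}  FIRST(B)={a,b,c}
iter 2:
  A via A→S B: +{a}
  FIRST(S)={a,c}  FIRST(A)={a,c}  FIRST(B)={a,b,c}
iter 3: done
  FIRST(S)={a,c}  FIRST(A)={a,c}  FIRST(B)={a,b,c}

FOLLOW sets:
seed FOLLOW(S) with $
iter 1:
  A→S B: FOLLOW(S) ⊇ FIRST(B) = {a,b,c}; new: +{a,b,c}
  S→a B: FOLLOW(B) ⊇ FOLLOW(S) ⊇ {$,a,b,c}; new: +{$,a,b,c}
  FOLLOW[S]={$,a,b,c}  FOLLOW[A]={}  FOLLOW[B]={$,a,b,c}
iter 2:
  B→A: FOLLOW(A) ⊇ FOLLOW(B) ⊇ {$,a,b,c}; new: +{$,a,b,c}
  FOLLOW[S]={$,a,b,c}  FOLLOW[A]={$,a,b,c}  FOLLOW[B]={$,a,b,c}
iter 3: — fixpoint
  FOLLOW[S]={$,a,b,c}  FOLLOW[A]={$,a,b,c}  FOLLOW[B]={$,a,b,c}

FOLLOW(S) = ["$", "a", "b", "c"]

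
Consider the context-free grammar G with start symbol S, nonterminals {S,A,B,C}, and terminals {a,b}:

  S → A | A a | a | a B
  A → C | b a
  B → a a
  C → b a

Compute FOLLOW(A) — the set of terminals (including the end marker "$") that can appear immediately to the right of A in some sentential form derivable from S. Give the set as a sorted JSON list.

Compute FIRST by fixpoint:
iter 1:
  A via A→b a: +{b}
  B via B→a a: +{a}
  C via C→b a: +{b}
  S via S→A: +{b}
  S via S→a: +{a}
  FIRST(S)={a,b}  FIRST(A)={b}  FIRST(B)={a}  FIRST(C)={b}
iter 2: done
  FIRST(S)={a,b}  FIRST(A)={b}  FIRST(B)={a}  FIRST(C)={b}

FOLLOW sets:
initialize: $ ∈ FOLLOW(S)
iter 1:
  S→A: FOLLOW(A) ⊇ FOLLOW(S) ⊇ {$}; new: +{$}
  S→A a: FOLLOW(A) ⊇ FIRST(a) = {a}; new: +{a}
  S→a B: FOLLOW(B) ⊇ FOLLOW(S) ⊇ {$}; new: +{$}
  S: {$}  A: {$,a}  B: {$}  C: {}
iter 2:
  A→C: FOLLOW(C) ⊇ FOLLOW(A) ⊇ {$,a}; new: +{$,a}
  S: {$}  A: {$,a}  B: {$}  C: {$,a}
iter 3: (stable)
  S: {$}  A: {$,a}  B: {$}  C: {$,a}

FOLLOW(A) = ["$", "a"]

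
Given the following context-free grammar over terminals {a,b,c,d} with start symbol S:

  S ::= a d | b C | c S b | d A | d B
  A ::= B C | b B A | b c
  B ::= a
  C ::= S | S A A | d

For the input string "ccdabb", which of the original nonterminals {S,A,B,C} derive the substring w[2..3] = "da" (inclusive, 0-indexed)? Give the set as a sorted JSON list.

CNF form of G:
  S -> T0 C | T1 X7 | T2 T3 | T3 A | T3 B
  A -> B C | T0 T1 | T0 X4
  B -> a
  C -> S X5 | T0 C | T1 X6 | T2 T3 | T3 A | T3 B | d
  T0 -> b
  T1 -> c
  T2 -> a
  T3 -> d
  X4 -> B A
  X5 -> A A
  X6 -> S T0
  X7 -> S T0

CYK fill, restricted to cells inside w[2..3]:
  cell(2,2) d: {C,T3}  orig:{C}
  cell(3,3) a: {B,T2}  orig:{B}
  cell(2,3) da: {C,S}

Original NTs in T[2,3] deriving "da": ["C", "S"]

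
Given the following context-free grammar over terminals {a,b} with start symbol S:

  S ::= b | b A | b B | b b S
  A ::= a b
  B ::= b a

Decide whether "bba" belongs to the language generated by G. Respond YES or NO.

Convert to CNF:
  S -> T1 A | T1 B | T1 X2 | b
  A -> T0 T1
  B -> T1 T0
  T0 -> a
  T1 -> b
  X2 -> T1 S

Fill CYK table bottom-up:
  T[0,0] 'b' = {S,T1}  orig:{S}
  T[1,1] 'b' = {S,T1}  orig:{S}
  T[2,2] 'a' = {T0}  orig:{}
  T[0,1] 'bb' = {X2}  orig:{}
  T[1,2] 'ba' = {B}
  T[0,2] 'bba' = {S}

S ∈ T[0,2] ⇒ YES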